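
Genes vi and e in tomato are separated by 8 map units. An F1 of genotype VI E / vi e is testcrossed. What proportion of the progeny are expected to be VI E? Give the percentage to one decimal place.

A map distance of 8 map units corresponds to a recombination frequency of 0.080.
The F1 is VI E / vi e, so VI E is a parental gamete class with expected frequency (1 − r)/2 = 0.920/2 = 0.4600.
That is 0.4600 = 46.0% of the progeny.

46.0%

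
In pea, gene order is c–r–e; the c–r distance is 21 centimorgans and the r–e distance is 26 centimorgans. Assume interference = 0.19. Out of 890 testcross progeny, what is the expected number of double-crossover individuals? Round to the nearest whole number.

39

Map distances give recombination frequencies of 0.210 and 0.260 for the two intervals.
With interference 0.19 (so coincidence = 0.81), expected double-crossover frequency = 0.210 × 0.260 × 0.81 = 0.04423.
Expected number = 0.04423 × 890 = 39.36 ≈ 39.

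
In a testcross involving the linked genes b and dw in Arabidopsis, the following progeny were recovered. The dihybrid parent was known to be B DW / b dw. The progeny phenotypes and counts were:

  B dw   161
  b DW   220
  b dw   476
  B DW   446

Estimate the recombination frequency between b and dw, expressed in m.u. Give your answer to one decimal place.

The recombinant classes are B dw and b DW: 161 + 220 = 381.
Recombination frequency = 381/1303 = 0.2924 ≈ 29.2%, i.e. 29.2 m.u.

29.2 m.u.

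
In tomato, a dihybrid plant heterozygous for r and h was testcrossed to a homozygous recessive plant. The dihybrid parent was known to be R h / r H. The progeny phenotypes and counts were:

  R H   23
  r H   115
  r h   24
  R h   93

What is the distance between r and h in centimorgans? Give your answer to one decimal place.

18.4 centimorgans

The recombinant classes are R H and r h: 23 + 24 = 47.
Recombination frequency = 47/255 = 0.1843 ≈ 18.4%, i.e. 18.4 centimorgans.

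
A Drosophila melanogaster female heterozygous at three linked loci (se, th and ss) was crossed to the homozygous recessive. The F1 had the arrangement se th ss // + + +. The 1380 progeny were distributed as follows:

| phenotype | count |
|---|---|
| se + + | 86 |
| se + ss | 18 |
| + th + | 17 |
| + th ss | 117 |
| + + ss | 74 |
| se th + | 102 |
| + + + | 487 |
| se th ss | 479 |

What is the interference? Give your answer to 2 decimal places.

0.04

The two rarest classes, se + ss and + th +, are the double crossovers. Comparing them with the parentals, only the th allele has switched, so th is the middle locus and the order is ss – th – se.
ss–th: (176 + 35)/1380 = 0.1529; th–se: (203 + 35)/1380 = 0.1725.
Expected DCO frequency = 0.1529 × 0.1725 ≈ 0.02638; observed = 35/1380 ≈ 0.02536.
Coefficient of coincidence = 0.02536/0.02638 ≈ 0.96; interference = 1 − 0.96 = 0.04.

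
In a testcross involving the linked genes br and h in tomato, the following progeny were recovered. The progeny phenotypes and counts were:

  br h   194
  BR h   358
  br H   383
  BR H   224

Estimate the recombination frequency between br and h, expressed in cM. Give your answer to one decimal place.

36.1 cM

The two most frequent classes, BR h (358) and br H (383), are the parental types, so the F1 was BR h / br H.
The recombinant classes are BR H and br h: 224 + 194 = 418.
Recombination frequency = 418/1159 = 0.3607 ≈ 36.1%, i.e. 36.1 cM.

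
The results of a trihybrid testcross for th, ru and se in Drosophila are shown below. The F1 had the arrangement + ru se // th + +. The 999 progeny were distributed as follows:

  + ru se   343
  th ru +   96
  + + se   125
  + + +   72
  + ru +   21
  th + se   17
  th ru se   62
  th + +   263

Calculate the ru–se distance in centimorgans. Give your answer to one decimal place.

25.9 centimorgans

The two rarest classes, + ru + and th + se, are the double crossovers. Comparing them with the parentals, only the se allele has switched, so se is the middle locus and the order is th – se – ru.
Crossovers in the se–ru interval produce the single-crossover classes + + se and th ru + (125 + 96 = 221) plus the double crossovers (38).
RF(se–ru) = (221 + 38) / 999 = 259/999 = 0.2593 → 25.9 centimorgans.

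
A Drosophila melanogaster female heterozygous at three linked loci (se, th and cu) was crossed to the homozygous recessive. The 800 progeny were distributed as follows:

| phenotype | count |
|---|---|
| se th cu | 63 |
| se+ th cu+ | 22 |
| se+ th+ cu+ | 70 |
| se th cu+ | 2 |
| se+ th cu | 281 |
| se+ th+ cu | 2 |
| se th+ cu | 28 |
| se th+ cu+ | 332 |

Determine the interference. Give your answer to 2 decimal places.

The two most frequent reciprocal classes, se+ th cu and se th+ cu+, are the parental types, so the F1 was se+ th cu / se th+ cu+.
The two rarest classes, se+ th+ cu and se th cu+, are the double crossovers. Comparing them with the parentals, only the th allele has switched, so th is the middle locus and the order is cu – th – se.
cu–th: (50 + 4)/800 = 0.0675; th–se: (133 + 4)/800 = 0.1713.
Expected DCO frequency = 0.0675 × 0.1713 ≈ 0.01156; observed = 4/800 ≈ 0.00500.
Coefficient of coincidence = 0.00500/0.01156 ≈ 0.43; interference = 1 − 0.43 = 0.57.

0.57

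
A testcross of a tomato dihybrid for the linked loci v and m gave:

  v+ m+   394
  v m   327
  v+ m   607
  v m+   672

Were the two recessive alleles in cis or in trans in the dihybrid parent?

The two most frequent classes are v+ m (607) and v m+ (672); these are the parental (non-recombinant) types.
So the F1 carried v+ m on one chromosome and v m+ on the other — the recessive alleles are on opposite chromosomes (trans / repulsion).

trans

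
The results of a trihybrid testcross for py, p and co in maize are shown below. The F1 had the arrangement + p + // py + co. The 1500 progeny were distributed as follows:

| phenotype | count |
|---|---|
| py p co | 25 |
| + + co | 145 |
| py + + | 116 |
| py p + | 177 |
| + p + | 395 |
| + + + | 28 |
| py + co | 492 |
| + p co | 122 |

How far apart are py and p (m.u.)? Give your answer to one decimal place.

25.0 m.u.

The two rarest classes, + + + and py p co, are the double crossovers. Comparing them with the parentals, only the p allele has switched, so p is the middle locus and the order is co – p – py.
Crossovers in the p–py interval produce the single-crossover classes py p + and + + co (177 + 145 = 322) plus the double crossovers (53).
RF(p–py) = (322 + 53) / 1500 = 375/1500 = 0.2500 → 25.0 m.u.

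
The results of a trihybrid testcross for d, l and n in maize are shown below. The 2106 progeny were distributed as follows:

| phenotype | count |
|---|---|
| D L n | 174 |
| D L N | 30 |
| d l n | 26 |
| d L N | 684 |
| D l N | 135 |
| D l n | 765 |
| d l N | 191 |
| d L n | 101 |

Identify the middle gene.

The two most frequent reciprocal classes, d L N and D l n, are the parental types, so the F1 was d L N / D l n.
The two rarest classes, D L N and d l n, are the double crossovers. Comparing them with the parentals, only the d allele has switched, so d is the middle locus and the order is l – d – n.

d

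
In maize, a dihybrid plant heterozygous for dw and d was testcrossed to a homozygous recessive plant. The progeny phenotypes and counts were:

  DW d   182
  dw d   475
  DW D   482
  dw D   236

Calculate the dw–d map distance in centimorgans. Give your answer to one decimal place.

The two most frequent classes, DW D (482) and dw d (475), are the parental types, so the F1 was DW D / dw d.
The recombinant classes are DW d and dw D: 182 + 236 = 418.
Recombination frequency = 418/1375 = 0.3040 ≈ 30.4%, i.e. 30.4 centimorgans.

30.4 centimorgans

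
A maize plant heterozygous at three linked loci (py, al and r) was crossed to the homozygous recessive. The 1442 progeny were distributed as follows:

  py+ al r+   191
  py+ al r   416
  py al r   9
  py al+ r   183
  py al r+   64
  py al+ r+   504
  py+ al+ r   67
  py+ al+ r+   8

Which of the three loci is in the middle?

py

The two most frequent reciprocal classes, py+ al r and py al+ r+, are the parental types, so the F1 was py+ al r / py al+ r+.
The two rarest classes, py al r and py+ al+ r+, are the double crossovers. Comparing them with the parentals, only the py allele has switched, so py is the middle locus and the order is r – py – al.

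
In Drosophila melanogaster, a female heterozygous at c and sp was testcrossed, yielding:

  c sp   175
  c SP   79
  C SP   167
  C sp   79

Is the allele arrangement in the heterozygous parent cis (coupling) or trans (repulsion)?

The two most frequent classes are C SP (167) and c sp (175); these are the parental (non-recombinant) types.
So the F1 carried C SP on one chromosome and c sp on the other — the recessive alleles are on the same chromosome (cis / coupling).

cis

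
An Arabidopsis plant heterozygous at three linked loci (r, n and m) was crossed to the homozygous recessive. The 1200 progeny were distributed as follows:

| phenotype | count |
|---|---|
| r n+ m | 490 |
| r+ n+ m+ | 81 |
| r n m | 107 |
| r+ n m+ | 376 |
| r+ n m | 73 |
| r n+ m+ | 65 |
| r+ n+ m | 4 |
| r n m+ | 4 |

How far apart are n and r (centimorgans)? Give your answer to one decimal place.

The two most frequent reciprocal classes, r+ n m+ and r n+ m, are the parental types, so the F1 was r+ n m+ / r n+ m.
The two rarest classes, r n m+ and r+ n+ m, are the double crossovers. Comparing them with the parentals, only the r allele has switched, so r is the middle locus and the order is n – r – m.
Crossovers in the n–r interval produce the single-crossover classes r+ n+ m+ and r n m (81 + 107 = 188) plus the double crossovers (8).
RF(n–r) = (188 + 8) / 1200 = 196/1200 = 0.1633 → 16.3 centimorgans.

16.3 centimorgans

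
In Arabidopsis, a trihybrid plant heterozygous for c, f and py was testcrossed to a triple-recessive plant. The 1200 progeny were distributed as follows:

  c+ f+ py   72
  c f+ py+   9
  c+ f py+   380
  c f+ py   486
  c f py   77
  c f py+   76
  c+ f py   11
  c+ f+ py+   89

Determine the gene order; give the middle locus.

The two most frequent reciprocal classes, c+ f py+ and c f+ py, are the parental types, so the F1 was c+ f py+ / c f+ py.
The two rarest classes, c+ f py and c f+ py+, are the double crossovers. Comparing them with the parentals, only the py allele has switched, so py is the middle locus and the order is c – py – f.

py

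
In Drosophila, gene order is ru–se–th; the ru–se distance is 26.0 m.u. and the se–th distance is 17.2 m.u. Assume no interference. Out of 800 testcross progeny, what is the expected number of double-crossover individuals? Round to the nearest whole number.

Map distances give recombination frequencies of 0.260 and 0.172 for the two intervals.
With no interference, expected double-crossover frequency = 0.260 × 0.172 = 0.04472.
Expected number = 0.04472 × 800 = 35.78 ≈ 36.

36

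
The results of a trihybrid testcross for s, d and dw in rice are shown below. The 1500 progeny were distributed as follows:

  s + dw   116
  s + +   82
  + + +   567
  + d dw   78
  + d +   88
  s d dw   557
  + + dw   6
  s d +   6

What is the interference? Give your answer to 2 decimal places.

0.52

The two most frequent reciprocal classes, s d dw and + + +, are the parental types, so the F1 was s d dw / + + +.
The two rarest classes, s d + and + + dw, are the double crossovers. Comparing them with the parentals, only the dw allele has switched, so dw is the middle locus and the order is d – dw – s.
d–dw: (204 + 12)/1500 = 0.1440; dw–s: (160 + 12)/1500 = 0.1147.
Expected DCO frequency = 0.1440 × 0.1147 ≈ 0.01652; observed = 12/1500 ≈ 0.00800.
Coefficient of coincidence = 0.00800/0.01652 ≈ 0.48; interference = 1 − 0.48 = 0.52.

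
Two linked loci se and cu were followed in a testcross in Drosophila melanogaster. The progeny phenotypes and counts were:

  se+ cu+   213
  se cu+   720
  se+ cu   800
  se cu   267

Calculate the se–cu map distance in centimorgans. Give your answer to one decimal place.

The two most frequent classes, se+ cu (800) and se cu+ (720), are the parental types, so the F1 was se+ cu / se cu+.
The recombinant classes are se+ cu+ and se cu: 213 + 267 = 480.
Recombination frequency = 480/2000 = 0.2400 ≈ 24.0%, i.e. 24.0 centimorgans.

24.0 centimorgans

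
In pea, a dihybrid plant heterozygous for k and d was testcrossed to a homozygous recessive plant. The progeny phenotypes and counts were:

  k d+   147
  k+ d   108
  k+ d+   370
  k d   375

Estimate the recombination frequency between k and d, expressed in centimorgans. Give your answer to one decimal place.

25.5 centimorgans

The two most frequent classes, k+ d+ (370) and k d (375), are the parental types, so the F1 was k+ d+ / k d.
The recombinant classes are k+ d and k d+: 108 + 147 = 255.
Recombination frequency = 255/1000 = 0.2550 ≈ 25.5%, i.e. 25.5 centimorgans.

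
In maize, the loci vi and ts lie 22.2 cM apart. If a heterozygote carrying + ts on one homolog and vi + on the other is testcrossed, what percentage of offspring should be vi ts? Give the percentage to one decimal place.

A map distance of 22.2 cM corresponds to a recombination frequency of 0.222.
The F1 is + ts / vi +, so vi ts is a recombinant gamete class with expected frequency r/2 = 0.222/2 = 0.1110.
That is 0.1110 = 11.1% of the progeny.

11.1%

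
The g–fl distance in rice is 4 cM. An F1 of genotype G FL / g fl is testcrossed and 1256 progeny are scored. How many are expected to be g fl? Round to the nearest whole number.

A map distance of 4 cM corresponds to a recombination frequency of 0.040.
The F1 is G FL / g fl, so g fl is a parental gamete class with expected frequency (1 − r)/2 = 0.960/2 = 0.4800.
Expected number = 0.4800 × 1256 = 602.88 ≈ 603.

603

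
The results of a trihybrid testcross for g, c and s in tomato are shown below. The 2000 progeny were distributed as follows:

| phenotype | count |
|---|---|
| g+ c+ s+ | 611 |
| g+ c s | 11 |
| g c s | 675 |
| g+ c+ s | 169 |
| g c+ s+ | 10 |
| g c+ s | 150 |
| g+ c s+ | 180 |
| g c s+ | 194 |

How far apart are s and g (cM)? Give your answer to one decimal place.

19.2 cM

The two most frequent reciprocal classes, g+ c+ s+ and g c s, are the parental types, so the F1 was g+ c+ s+ / g c s.
The two rarest classes, g c+ s+ and g+ c s, are the double crossovers. Comparing them with the parentals, only the g allele has switched, so g is the middle locus and the order is c – g – s.
Crossovers in the g–s interval produce the single-crossover classes g+ c+ s and g c s+ (169 + 194 = 363) plus the double crossovers (21).
RF(g–s) = (363 + 21) / 2000 = 384/2000 = 0.1920 → 19.2 cM.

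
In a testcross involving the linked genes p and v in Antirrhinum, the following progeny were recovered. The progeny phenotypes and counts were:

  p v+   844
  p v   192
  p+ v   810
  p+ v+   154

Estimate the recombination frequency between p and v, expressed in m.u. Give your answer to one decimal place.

17.3 m.u.

The two most frequent classes, p+ v (810) and p v+ (844), are the parental types, so the F1 was p+ v / p v+.
The recombinant classes are p+ v+ and p v: 154 + 192 = 346.
Recombination frequency = 346/2000 = 0.1730 ≈ 17.3%, i.e. 17.3 m.u.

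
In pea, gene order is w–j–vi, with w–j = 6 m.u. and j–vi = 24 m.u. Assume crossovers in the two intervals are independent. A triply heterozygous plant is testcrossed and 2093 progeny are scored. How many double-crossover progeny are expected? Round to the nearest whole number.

Map distances give recombination frequencies of 0.060 and 0.240 for the two intervals.
With no interference, expected double-crossover frequency = 0.060 × 0.240 = 0.01440.
Expected number = 0.01440 × 2093 = 30.14 ≈ 30.

30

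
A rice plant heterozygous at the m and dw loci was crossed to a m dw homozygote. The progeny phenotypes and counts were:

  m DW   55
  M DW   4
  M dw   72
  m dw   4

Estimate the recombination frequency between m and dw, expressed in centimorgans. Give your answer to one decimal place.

5.9 centimorgans

The two most frequent classes, M dw (72) and m DW (55), are the parental types, so the F1 was M dw / m DW.
The recombinant classes are M DW and m dw: 4 + 4 = 8.
Recombination frequency = 8/135 = 0.0593 ≈ 5.9%, i.e. 5.9 centimorgans.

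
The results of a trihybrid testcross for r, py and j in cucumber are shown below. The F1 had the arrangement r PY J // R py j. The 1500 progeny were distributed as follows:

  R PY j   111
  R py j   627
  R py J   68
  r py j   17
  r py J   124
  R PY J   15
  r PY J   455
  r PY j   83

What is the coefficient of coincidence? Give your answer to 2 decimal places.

The two rarest classes, R PY J and r py j, are the double crossovers. Comparing them with the parentals, only the r allele has switched, so r is the middle locus and the order is j – r – py.
j–r: (151 + 32)/1500 = 0.1220; r–py: (235 + 32)/1500 = 0.1780.
Expected DCO frequency = 0.1220 × 0.1780 ≈ 0.02172; observed = 32/1500 ≈ 0.02133.
Coefficient of coincidence = 0.02133/0.02172 ≈ 0.98.

0.98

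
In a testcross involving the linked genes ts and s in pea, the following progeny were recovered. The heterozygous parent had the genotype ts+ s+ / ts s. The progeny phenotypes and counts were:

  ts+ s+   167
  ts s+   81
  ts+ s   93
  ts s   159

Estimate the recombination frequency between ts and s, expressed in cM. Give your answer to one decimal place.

34.8 cM

The recombinant classes are ts+ s and ts s+: 93 + 81 = 174.
Recombination frequency = 174/500 = 0.3480 ≈ 34.8%, i.e. 34.8 cM.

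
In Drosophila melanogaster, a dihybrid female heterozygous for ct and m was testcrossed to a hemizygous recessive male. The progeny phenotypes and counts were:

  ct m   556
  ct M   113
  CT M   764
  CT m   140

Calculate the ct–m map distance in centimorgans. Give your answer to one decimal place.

The two most frequent classes, CT M (764) and ct m (556), are the parental types, so the F1 was CT M / ct m.
The recombinant classes are CT m and ct M: 140 + 113 = 253.
Recombination frequency = 253/1573 = 0.1608 ≈ 16.1%, i.e. 16.1 centimorgans.

16.1 centimorgans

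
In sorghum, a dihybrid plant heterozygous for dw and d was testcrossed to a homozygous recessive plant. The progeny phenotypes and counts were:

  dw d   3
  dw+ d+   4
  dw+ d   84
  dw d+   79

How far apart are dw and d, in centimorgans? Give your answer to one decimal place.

4.1 centimorgans

The two most frequent classes, dw+ d (84) and dw d+ (79), are the parental types, so the F1 was dw+ d / dw d+.
The recombinant classes are dw+ d+ and dw d: 4 + 3 = 7.
Recombination frequency = 7/170 = 0.0412 ≈ 4.1%, i.e. 4.1 centimorgans.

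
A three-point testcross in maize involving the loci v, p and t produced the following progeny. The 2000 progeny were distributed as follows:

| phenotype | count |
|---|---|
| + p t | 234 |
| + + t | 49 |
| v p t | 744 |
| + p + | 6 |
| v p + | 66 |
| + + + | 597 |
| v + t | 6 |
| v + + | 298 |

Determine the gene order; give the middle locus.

p

The two most frequent reciprocal classes, + + + and v p t, are the parental types, so the F1 was + + + / v p t.
The two rarest classes, + p + and v + t, are the double crossovers. Comparing them with the parentals, only the p allele has switched, so p is the middle locus and the order is v – p – t.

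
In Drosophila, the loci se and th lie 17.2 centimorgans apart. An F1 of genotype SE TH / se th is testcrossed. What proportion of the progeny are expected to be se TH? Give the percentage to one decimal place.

A map distance of 17.2 centimorgans corresponds to a recombination frequency of 0.172.
The F1 is SE TH / se th, so se TH is a recombinant gamete class with expected frequency r/2 = 0.172/2 = 0.0860.
That is 0.0860 = 8.6% of the progeny.

8.6%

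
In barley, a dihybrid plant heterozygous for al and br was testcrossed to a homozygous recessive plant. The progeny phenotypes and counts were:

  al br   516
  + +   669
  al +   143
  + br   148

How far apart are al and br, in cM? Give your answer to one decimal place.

The two most frequent classes, + + (669) and al br (516), are the parental types, so the F1 was + + / al br.
The recombinant classes are + br and al +: 148 + 143 = 291.
Recombination frequency = 291/1476 = 0.1972 ≈ 19.7%, i.e. 19.7 cM.

19.7 cM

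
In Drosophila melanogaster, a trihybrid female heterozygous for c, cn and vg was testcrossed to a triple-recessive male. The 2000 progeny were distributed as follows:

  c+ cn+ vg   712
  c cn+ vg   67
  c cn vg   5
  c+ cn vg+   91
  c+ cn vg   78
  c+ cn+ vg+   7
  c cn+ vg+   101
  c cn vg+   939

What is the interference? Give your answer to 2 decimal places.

The two most frequent reciprocal classes, c cn vg+ and c+ cn+ vg, are the parental types, so the F1 was c cn vg+ / c+ cn+ vg.
The two rarest classes, c cn vg and c+ cn+ vg+, are the double crossovers. Comparing them with the parentals, only the vg allele has switched, so vg is the middle locus and the order is cn – vg – c.
cn–vg: (179 + 12)/2000 = 0.0955; vg–c: (158 + 12)/2000 = 0.0850.
Expected DCO frequency = 0.0955 × 0.0850 ≈ 0.00812; observed = 12/2000 ≈ 0.00600.
Coefficient of coincidence = 0.00600/0.00812 ≈ 0.74; interference = 1 − 0.74 = 0.26.

0.26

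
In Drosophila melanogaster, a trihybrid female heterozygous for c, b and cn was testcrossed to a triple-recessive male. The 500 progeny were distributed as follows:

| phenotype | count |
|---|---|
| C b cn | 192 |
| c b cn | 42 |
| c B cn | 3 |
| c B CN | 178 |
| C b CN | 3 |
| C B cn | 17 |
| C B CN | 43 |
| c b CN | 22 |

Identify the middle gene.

cn

The two most frequent reciprocal classes, C b cn and c B CN, are the parental types, so the F1 was C b cn / c B CN.
The two rarest classes, C b CN and c B cn, are the double crossovers. Comparing them with the parentals, only the cn allele has switched, so cn is the middle locus and the order is b – cn – c.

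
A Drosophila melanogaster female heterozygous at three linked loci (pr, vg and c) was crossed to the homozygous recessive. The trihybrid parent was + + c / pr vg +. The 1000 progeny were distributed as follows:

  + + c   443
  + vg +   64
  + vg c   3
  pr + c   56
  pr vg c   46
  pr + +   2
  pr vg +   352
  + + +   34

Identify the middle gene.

vg

The two rarest classes, + vg c and pr + +, are the double crossovers. Comparing them with the parentals, only the vg allele has switched, so vg is the middle locus and the order is c – vg – pr.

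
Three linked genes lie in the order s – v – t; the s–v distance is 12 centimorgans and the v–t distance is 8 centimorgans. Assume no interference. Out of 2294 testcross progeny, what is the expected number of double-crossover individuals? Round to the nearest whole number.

22

Map distances give recombination frequencies of 0.120 and 0.080 for the two intervals.
With no interference, expected double-crossover frequency = 0.120 × 0.080 = 0.00960.
Expected number = 0.00960 × 2294 = 22.02 ≈ 22.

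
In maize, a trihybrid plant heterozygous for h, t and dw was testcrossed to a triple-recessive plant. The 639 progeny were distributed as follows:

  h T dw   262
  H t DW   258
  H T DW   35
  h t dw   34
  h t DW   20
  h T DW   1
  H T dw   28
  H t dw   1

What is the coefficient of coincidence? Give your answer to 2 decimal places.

0.36

The two most frequent reciprocal classes, H t DW and h T dw, are the parental types, so the F1 was H t DW / h T dw.
The two rarest classes, H t dw and h T DW, are the double crossovers. Comparing them with the parentals, only the dw allele has switched, so dw is the middle locus and the order is h – dw – t.
h–dw: (48 + 2)/639 = 0.0782; dw–t: (69 + 2)/639 = 0.1111.
Expected DCO frequency = 0.0782 × 0.1111 ≈ 0.00869; observed = 2/639 ≈ 0.00313.
Coefficient of coincidence = 0.00313/0.00869 ≈ 0.36.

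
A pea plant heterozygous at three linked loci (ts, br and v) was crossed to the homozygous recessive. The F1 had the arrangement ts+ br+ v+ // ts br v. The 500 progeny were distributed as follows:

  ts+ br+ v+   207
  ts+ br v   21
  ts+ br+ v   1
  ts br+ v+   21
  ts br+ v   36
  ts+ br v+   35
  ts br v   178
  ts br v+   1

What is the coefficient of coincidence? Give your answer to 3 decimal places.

The two rarest classes, ts+ br+ v and ts br v+, are the double crossovers. Comparing them with the parentals, only the v allele has switched, so v is the middle locus and the order is ts – v – br.
ts–v: (42 + 2)/500 = 0.0880; v–br: (71 + 2)/500 = 0.1460.
Expected DCO frequency = 0.0880 × 0.1460 ≈ 0.01285; observed = 2/500 ≈ 0.00400.
Coefficient of coincidence = 0.00400/0.01285 ≈ 0.311.

0.311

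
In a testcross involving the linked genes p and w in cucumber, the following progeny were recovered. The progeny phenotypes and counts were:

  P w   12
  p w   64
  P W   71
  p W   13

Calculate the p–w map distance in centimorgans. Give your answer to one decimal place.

The two most frequent classes, P W (71) and p w (64), are the parental types, so the F1 was P W / p w.
The recombinant classes are P w and p W: 12 + 13 = 25.
Recombination frequency = 25/160 = 0.1562 ≈ 15.6%, i.e. 15.6 centimorgans.

15.6 centimorgans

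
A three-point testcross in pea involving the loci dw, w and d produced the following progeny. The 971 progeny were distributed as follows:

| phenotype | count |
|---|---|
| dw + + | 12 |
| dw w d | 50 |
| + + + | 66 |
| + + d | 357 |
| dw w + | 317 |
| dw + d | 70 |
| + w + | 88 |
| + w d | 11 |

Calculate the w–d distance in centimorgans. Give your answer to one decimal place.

The two most frequent reciprocal classes, dw w + and + + d, are the parental types, so the F1 was dw w + / + + d.
The two rarest classes, dw + + and + w d, are the double crossovers. Comparing them with the parentals, only the w allele has switched, so w is the middle locus and the order is dw – w – d.
Crossovers in the w–d interval produce the single-crossover classes dw w d and + + + (50 + 66 = 116) plus the double crossovers (23).
RF(w–d) = (116 + 23) / 971 = 139/971 = 0.1432 → 14.3 centimorgans.

14.3 centimorgans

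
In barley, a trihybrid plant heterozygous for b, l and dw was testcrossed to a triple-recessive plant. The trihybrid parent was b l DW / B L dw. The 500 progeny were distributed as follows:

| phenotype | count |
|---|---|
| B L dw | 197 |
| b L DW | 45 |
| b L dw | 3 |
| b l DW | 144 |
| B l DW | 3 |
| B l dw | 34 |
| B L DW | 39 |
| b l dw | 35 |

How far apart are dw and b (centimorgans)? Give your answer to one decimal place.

The two rarest classes, B l DW and b L dw, are the double crossovers. Comparing them with the parentals, only the b allele has switched, so b is the middle locus and the order is l – b – dw.
Crossovers in the b–dw interval produce the single-crossover classes b l dw and B L DW (35 + 39 = 74) plus the double crossovers (6).
RF(b–dw) = (74 + 6) / 500 = 80/500 = 0.1600 → 16.0 centimorgans.

16.0 centimorgans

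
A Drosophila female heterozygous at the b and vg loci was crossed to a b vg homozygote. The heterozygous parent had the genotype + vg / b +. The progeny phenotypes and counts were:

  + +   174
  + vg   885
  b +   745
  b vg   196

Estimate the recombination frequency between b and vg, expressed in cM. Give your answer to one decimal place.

18.5 cM

The recombinant classes are + + and b vg: 174 + 196 = 370.
Recombination frequency = 370/2000 = 0.1850 ≈ 18.5%, i.e. 18.5 cM.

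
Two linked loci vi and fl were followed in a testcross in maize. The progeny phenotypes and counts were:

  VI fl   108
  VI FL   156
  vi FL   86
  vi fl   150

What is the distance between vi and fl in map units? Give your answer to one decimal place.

The two most frequent classes, VI FL (156) and vi fl (150), are the parental types, so the F1 was VI FL / vi fl.
The recombinant classes are VI fl and vi FL: 108 + 86 = 194.
Recombination frequency = 194/500 = 0.3880 ≈ 38.8%, i.e. 38.8 map units.

38.8 map units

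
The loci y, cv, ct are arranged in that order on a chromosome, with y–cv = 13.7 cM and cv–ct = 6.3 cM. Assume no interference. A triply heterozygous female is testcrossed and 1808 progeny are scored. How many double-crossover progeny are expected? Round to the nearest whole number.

Map distances give recombination frequencies of 0.137 and 0.063 for the two intervals.
With no interference, expected double-crossover frequency = 0.137 × 0.063 = 0.00863.
Expected number = 0.00863 × 1808 = 15.60 ≈ 16.

16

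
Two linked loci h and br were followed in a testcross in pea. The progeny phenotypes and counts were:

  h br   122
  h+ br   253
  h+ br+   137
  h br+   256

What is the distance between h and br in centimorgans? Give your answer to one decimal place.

The two most frequent classes, h+ br (253) and h br+ (256), are the parental types, so the F1 was h+ br / h br+.
The recombinant classes are h+ br+ and h br: 137 + 122 = 259.
Recombination frequency = 259/768 = 0.3372 ≈ 33.7%, i.e. 33.7 centimorgans.

33.7 centimorgans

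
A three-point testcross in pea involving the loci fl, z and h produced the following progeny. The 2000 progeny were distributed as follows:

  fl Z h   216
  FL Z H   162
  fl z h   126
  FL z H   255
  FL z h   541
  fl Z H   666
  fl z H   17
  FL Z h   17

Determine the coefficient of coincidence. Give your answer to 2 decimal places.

0.42

The two most frequent reciprocal classes, FL z h and fl Z H, are the parental types, so the F1 was FL z h / fl Z H.
The two rarest classes, FL Z h and fl z H, are the double crossovers. Comparing them with the parentals, only the z allele has switched, so z is the middle locus and the order is h – z – fl.
h–z: (471 + 34)/2000 = 0.2525; z–fl: (288 + 34)/2000 = 0.1610.
Expected DCO frequency = 0.2525 × 0.1610 ≈ 0.04065; observed = 34/2000 ≈ 0.01700.
Coefficient of coincidence = 0.01700/0.04065 ≈ 0.42.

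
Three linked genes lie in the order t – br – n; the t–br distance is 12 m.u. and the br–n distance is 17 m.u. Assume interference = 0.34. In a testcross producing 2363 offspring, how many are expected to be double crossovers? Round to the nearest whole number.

32

Map distances give recombination frequencies of 0.120 and 0.170 for the two intervals.
With interference 0.34 (so coincidence = 0.66), expected double-crossover frequency = 0.120 × 0.170 × 0.66 = 0.01346.
Expected number = 0.01346 × 2363 = 31.82 ≈ 32.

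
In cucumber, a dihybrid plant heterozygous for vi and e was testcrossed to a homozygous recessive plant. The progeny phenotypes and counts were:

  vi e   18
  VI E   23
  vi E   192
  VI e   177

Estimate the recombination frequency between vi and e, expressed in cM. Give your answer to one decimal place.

10.0 cM

The two most frequent classes, VI e (177) and vi E (192), are the parental types, so the F1 was VI e / vi E.
The recombinant classes are VI E and vi e: 23 + 18 = 41.
Recombination frequency = 41/410 = 0.1000 ≈ 10.0%, i.e. 10.0 cM.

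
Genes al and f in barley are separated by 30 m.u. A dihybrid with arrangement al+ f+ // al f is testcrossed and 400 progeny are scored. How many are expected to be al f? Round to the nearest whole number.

140

A map distance of 30 m.u. corresponds to a recombination frequency of 0.300.
The F1 is al+ f+ / al f, so al f is a parental gamete class with expected frequency (1 − r)/2 = 0.700/2 = 0.3500.
Expected number = 0.3500 × 400 = 140.00 ≈ 140.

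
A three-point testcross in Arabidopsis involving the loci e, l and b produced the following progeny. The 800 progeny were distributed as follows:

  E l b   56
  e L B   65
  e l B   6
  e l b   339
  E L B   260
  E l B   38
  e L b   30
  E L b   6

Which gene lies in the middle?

b

The two most frequent reciprocal classes, e l b and E L B, are the parental types, so the F1 was e l b / E L B.
The two rarest classes, e l B and E L b, are the double crossovers. Comparing them with the parentals, only the b allele has switched, so b is the middle locus and the order is e – b – l.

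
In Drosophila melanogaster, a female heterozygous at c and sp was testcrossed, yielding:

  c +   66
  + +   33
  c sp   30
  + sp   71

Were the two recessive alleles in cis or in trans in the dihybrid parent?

The two most frequent classes are + sp (71) and c + (66); these are the parental (non-recombinant) types.
So the F1 carried + sp on one chromosome and c + on the other — the recessive alleles are on opposite chromosomes (trans / repulsion).

trans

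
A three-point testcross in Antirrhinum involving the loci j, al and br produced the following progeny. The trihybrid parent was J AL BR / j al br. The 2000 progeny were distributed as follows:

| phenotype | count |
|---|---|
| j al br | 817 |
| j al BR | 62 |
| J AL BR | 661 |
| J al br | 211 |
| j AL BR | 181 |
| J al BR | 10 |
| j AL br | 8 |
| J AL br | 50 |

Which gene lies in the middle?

The two rarest classes, J al BR and j AL br, are the double crossovers. Comparing them with the parentals, only the al allele has switched, so al is the middle locus and the order is br – al – j.

al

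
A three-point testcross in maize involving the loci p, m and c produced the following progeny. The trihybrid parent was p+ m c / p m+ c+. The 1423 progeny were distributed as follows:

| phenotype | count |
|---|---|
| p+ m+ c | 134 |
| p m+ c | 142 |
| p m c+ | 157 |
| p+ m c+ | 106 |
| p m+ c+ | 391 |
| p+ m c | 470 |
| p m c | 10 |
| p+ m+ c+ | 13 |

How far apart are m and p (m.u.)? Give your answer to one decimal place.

22.1 m.u.

The two rarest classes, p m c and p+ m+ c+, are the double crossovers. Comparing them with the parentals, only the p allele has switched, so p is the middle locus and the order is m – p – c.
Crossovers in the m–p interval produce the single-crossover classes p+ m+ c and p m c+ (134 + 157 = 291) plus the double crossovers (23).
RF(m–p) = (291 + 23) / 1423 = 314/1423 = 0.2207 → 22.1 m.u.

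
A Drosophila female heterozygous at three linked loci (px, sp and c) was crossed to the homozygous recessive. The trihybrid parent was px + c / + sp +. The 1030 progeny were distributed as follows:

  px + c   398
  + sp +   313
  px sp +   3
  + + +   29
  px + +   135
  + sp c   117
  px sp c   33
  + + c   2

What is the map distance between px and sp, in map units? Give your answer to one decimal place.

6.5 map units

The two rarest classes, + + c and px sp +, are the double crossovers. Comparing them with the parentals, only the px allele has switched, so px is the middle locus and the order is sp – px – c.
Crossovers in the sp–px interval produce the single-crossover classes px sp c and + + + (33 + 29 = 62) plus the double crossovers (5).
RF(sp–px) = (62 + 5) / 1030 = 67/1030 = 0.0650 → 6.5 map units.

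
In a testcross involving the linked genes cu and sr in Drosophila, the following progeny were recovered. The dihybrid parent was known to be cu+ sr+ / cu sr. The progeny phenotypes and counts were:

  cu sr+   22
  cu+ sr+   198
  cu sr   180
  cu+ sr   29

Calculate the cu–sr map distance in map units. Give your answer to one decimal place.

11.9 map units

The recombinant classes are cu+ sr and cu sr+: 29 + 22 = 51.
Recombination frequency = 51/429 = 0.1189 ≈ 11.9%, i.e. 11.9 map units.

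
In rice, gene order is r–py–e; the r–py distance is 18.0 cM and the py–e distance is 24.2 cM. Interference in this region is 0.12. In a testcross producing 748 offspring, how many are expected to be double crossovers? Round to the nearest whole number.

Map distances give recombination frequencies of 0.180 and 0.242 for the two intervals.
With interference 0.12 (so coincidence = 0.88), expected double-crossover frequency = 0.180 × 0.242 × 0.88 = 0.03833.
Expected number = 0.03833 × 748 = 28.67 ≈ 29.

29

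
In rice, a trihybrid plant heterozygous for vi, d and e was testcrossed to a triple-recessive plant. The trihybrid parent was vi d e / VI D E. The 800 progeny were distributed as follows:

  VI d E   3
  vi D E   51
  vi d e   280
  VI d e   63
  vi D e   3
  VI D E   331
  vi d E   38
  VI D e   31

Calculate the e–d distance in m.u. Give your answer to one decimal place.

9.4 m.u.

The two rarest classes, vi D e and VI d E, are the double crossovers. Comparing them with the parentals, only the d allele has switched, so d is the middle locus and the order is e – d – vi.
Crossovers in the e–d interval produce the single-crossover classes vi d E and VI D e (38 + 31 = 69) plus the double crossovers (6).
RF(e–d) = (69 + 6) / 800 = 75/800 = 0.0938 → 9.4 m.u.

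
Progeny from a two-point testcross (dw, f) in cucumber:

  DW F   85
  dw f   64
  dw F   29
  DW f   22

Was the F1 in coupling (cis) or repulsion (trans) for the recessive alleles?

cis

The two most frequent classes are DW F (85) and dw f (64); these are the parental (non-recombinant) types.
So the F1 carried DW F on one chromosome and dw f on the other — the recessive alleles are on the same chromosome (cis / coupling).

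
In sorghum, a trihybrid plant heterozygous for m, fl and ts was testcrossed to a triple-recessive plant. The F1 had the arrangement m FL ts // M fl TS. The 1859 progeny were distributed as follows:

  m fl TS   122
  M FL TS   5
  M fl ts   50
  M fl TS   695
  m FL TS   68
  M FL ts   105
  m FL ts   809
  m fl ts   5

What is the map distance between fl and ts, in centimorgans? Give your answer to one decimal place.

6.9 centimorgans

The two rarest classes, m fl ts and M FL TS, are the double crossovers. Comparing them with the parentals, only the fl allele has switched, so fl is the middle locus and the order is ts – fl – m.
Crossovers in the ts–fl interval produce the single-crossover classes m FL TS and M fl ts (68 + 50 = 118) plus the double crossovers (10).
RF(ts–fl) = (118 + 10) / 1859 = 128/1859 = 0.0689 → 6.9 centimorgans.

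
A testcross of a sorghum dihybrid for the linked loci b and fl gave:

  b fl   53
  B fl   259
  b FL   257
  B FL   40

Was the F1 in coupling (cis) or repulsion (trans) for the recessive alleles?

trans

The two most frequent classes are B fl (259) and b FL (257); these are the parental (non-recombinant) types.
So the F1 carried B fl on one chromosome and b FL on the other — the recessive alleles are on opposite chromosomes (trans / repulsion).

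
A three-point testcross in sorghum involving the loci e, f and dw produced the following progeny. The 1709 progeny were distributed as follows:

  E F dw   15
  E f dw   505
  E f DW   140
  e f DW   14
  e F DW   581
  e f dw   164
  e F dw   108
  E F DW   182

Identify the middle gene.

f

The two most frequent reciprocal classes, E f dw and e F DW, are the parental types, so the F1 was E f dw / e F DW.
The two rarest classes, E F dw and e f DW, are the double crossovers. Comparing them with the parentals, only the f allele has switched, so f is the middle locus and the order is dw – f – e.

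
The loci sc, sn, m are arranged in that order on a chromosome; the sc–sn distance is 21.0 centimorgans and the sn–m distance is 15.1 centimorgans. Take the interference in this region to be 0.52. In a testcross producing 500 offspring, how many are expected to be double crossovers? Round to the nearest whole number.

Map distances give recombination frequencies of 0.210 and 0.151 for the two intervals.
With interference 0.52 (so coincidence = 0.48), expected double-crossover frequency = 0.210 × 0.151 × 0.48 = 0.01522.
Expected number = 0.01522 × 500 = 7.61 ≈ 8.

8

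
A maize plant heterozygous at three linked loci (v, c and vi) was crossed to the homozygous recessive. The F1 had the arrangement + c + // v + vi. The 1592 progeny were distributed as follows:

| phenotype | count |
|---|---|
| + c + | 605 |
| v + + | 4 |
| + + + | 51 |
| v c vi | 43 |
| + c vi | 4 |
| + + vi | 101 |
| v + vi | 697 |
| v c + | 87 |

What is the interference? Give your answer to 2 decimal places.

0.36

The two rarest classes, + c vi and v + +, are the double crossovers. Comparing them with the parentals, only the vi allele has switched, so vi is the middle locus and the order is c – vi – v.
c–vi: (94 + 8)/1592 = 0.0641; vi–v: (188 + 8)/1592 = 0.1231.
Expected DCO frequency = 0.0641 × 0.1231 ≈ 0.00789; observed = 8/1592 ≈ 0.00503.
Coefficient of coincidence = 0.00503/0.00789 ≈ 0.64; interference = 1 − 0.64 = 0.36.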